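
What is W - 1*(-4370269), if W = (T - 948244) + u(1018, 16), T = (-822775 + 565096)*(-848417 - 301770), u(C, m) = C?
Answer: 296382459016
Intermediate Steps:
T = 296379035973 (T = -257679*(-1150187) = 296379035973)
W = 296378088747 (W = (296379035973 - 948244) + 1018 = 296378087729 + 1018 = 296378088747)
W - 1*(-4370269) = 296378088747 - 1*(-4370269) = 296378088747 + 4370269 = 296382459016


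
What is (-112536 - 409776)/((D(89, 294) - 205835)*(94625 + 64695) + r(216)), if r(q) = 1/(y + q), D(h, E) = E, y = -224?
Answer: 1392832/87324778987 ≈ 1.5950e-5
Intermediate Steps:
r(q) = 1/(-224 + q)
(-112536 - 409776)/((D(89, 294) - 205835)*(94625 + 64695) + r(216)) = (-112536 - 409776)/((294 - 205835)*(94625 + 64695) + 1/(-224 + 216)) = -522312/(-205541*159320 + 1/(-8)) = -522312/(-32746792120 - ⅛) = -522312/(-261974336961/8) = -522312*(-8/261974336961) = 1392832/87324778987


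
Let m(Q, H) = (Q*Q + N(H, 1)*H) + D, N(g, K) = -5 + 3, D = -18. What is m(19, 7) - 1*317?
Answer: 12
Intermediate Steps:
N(g, K) = -2
m(Q, H) = -18 + Q² - 2*H (m(Q, H) = (Q*Q - 2*H) - 18 = (Q² - 2*H) - 18 = -18 + Q² - 2*H)
m(19, 7) - 1*317 = (-18 + 19² - 2*7) - 1*317 = (-18 + 361 - 14) - 317 = 329 - 317 = 12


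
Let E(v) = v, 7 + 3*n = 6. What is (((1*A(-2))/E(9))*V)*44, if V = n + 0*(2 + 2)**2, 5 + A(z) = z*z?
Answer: 44/27 ≈ 1.6296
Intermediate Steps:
n = -1/3 (n = -7/3 + (1/3)*6 = -7/3 + 2 = -1/3 ≈ -0.33333)
A(z) = -5 + z**2 (A(z) = -5 + z*z = -5 + z**2)
V = -1/3 (V = -1/3 + 0*(2 + 2)**2 = -1/3 + 0*4**2 = -1/3 + 0*16 = -1/3 + 0 = -1/3 ≈ -0.33333)
(((1*A(-2))/E(9))*V)*44 = (((1*(-5 + (-2)**2))/9)*(-1/3))*44 = (((1*(-5 + 4))*(1/9))*(-1/3))*44 = (((1*(-1))*(1/9))*(-1/3))*44 = (-1*1/9*(-1/3))*44 = -1/9*(-1/3)*44 = (1/27)*44 = 44/27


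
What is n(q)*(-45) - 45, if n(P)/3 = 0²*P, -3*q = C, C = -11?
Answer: -45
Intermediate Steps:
q = 11/3 (q = -⅓*(-11) = 11/3 ≈ 3.6667)
n(P) = 0 (n(P) = 3*(0²*P) = 3*(0*P) = 3*0 = 0)
n(q)*(-45) - 45 = 0*(-45) - 45 = 0 - 45 = -45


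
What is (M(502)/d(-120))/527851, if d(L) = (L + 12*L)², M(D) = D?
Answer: 251/642289096800 ≈ 3.9079e-10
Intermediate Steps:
d(L) = 169*L² (d(L) = (13*L)² = 169*L²)
(M(502)/d(-120))/527851 = (502/((169*(-120)²)))/527851 = (502/((169*14400)))*(1/527851) = (502/2433600)*(1/527851) = (502*(1/2433600))*(1/527851) = (251/1216800)*(1/527851) = 251/642289096800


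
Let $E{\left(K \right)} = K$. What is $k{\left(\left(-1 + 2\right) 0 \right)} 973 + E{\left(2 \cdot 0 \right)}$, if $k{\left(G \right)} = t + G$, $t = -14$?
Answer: $-13622$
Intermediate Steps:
$k{\left(G \right)} = -14 + G$
$k{\left(\left(-1 + 2\right) 0 \right)} 973 + E{\left(2 \cdot 0 \right)} = \left(-14 + \left(-1 + 2\right) 0\right) 973 + 2 \cdot 0 = \left(-14 + 1 \cdot 0\right) 973 + 0 = \left(-14 + 0\right) 973 + 0 = \left(-14\right) 973 + 0 = -13622 + 0 = -13622$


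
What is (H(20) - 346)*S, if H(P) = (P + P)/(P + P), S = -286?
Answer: 98670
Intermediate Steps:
H(P) = 1 (H(P) = (2*P)/((2*P)) = (2*P)*(1/(2*P)) = 1)
(H(20) - 346)*S = (1 - 346)*(-286) = -345*(-286) = 98670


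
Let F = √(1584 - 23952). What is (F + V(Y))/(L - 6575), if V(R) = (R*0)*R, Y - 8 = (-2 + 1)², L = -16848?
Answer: -4*I*√1398/23423 ≈ -0.0063851*I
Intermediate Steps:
Y = 9 (Y = 8 + (-2 + 1)² = 8 + (-1)² = 8 + 1 = 9)
V(R) = 0 (V(R) = 0*R = 0)
F = 4*I*√1398 (F = √(-22368) = 4*I*√1398 ≈ 149.56*I)
(F + V(Y))/(L - 6575) = (4*I*√1398 + 0)/(-16848 - 6575) = (4*I*√1398)/(-23423) = (4*I*√1398)*(-1/23423) = -4*I*√1398/23423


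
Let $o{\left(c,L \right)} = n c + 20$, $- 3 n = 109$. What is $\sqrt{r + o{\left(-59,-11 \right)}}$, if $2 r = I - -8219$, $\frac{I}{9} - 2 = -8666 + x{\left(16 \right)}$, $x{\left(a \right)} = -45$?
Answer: $\frac{8 i \sqrt{4629}}{3} \approx 181.43 i$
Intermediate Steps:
$n = - \frac{109}{3}$ ($n = \left(- \frac{1}{3}\right) 109 = - \frac{109}{3} \approx -36.333$)
$o{\left(c,L \right)} = 20 - \frac{109 c}{3}$ ($o{\left(c,L \right)} = - \frac{109 c}{3} + 20 = 20 - \frac{109 c}{3}$)
$I = -78381$ ($I = 18 + 9 \left(-8666 - 45\right) = 18 + 9 \left(-8711\right) = 18 - 78399 = -78381$)
$r = -35081$ ($r = \frac{-78381 - -8219}{2} = \frac{-78381 + 8219}{2} = \frac{1}{2} \left(-70162\right) = -35081$)
$\sqrt{r + o{\left(-59,-11 \right)}} = \sqrt{-35081 + \left(20 - - \frac{6431}{3}\right)} = \sqrt{-35081 + \left(20 + \frac{6431}{3}\right)} = \sqrt{-35081 + \frac{6491}{3}} = \sqrt{- \frac{98752}{3}} = \frac{8 i \sqrt{4629}}{3}$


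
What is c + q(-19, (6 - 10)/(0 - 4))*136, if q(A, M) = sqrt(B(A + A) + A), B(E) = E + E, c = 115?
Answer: 115 + 136*I*sqrt(95) ≈ 115.0 + 1325.6*I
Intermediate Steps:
B(E) = 2*E
q(A, M) = sqrt(5)*sqrt(A) (q(A, M) = sqrt(2*(A + A) + A) = sqrt(2*(2*A) + A) = sqrt(4*A + A) = sqrt(5*A) = sqrt(5)*sqrt(A))
c + q(-19, (6 - 10)/(0 - 4))*136 = 115 + (sqrt(5)*sqrt(-19))*136 = 115 + (sqrt(5)*(I*sqrt(19)))*136 = 115 + (I*sqrt(95))*136 = 115 + 136*I*sqrt(95)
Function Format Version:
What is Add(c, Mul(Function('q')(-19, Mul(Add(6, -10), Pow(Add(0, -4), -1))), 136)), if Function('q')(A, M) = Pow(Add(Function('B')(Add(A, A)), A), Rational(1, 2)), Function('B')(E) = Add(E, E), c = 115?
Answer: Add(115, Mul(136, I, Pow(95, Rational(1, 2)))) ≈ Add(115.00, Mul(1325.6, I))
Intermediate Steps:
Function('B')(E) = Mul(2, E)
Function('q')(A, M) = Mul(Pow(5, Rational(1, 2)), Pow(A, Rational(1, 2))) (Function('q')(A, M) = Pow(Add(Mul(2, Add(A, A)), A), Rational(1, 2)) = Pow(Add(Mul(2, Mul(2, A)), A), Rational(1, 2)) = Pow(Add(Mul(4, A), A), Rational(1, 2)) = Pow(Mul(5, A), Rational(1, 2)) = Mul(Pow(5, Rational(1, 2)), Pow(A, Rational(1, 2))))
Add(c, Mul(Function('q')(-19, Mul(Add(6, -10), Pow(Add(0, -4), -1))), 136)) = Add(115, Mul(Mul(Pow(5, Rational(1, 2)), Pow(-19, Rational(1, 2))), 136)) = Add(115, Mul(Mul(Pow(5, Rational(1, 2)), Mul(I, Pow(19, Rational(1, 2)))), 136)) = Add(115, Mul(Mul(I, Pow(95, Rational(1, 2))), 136)) = Add(115, Mul(136, I, Pow(95, Rational(1, 2))))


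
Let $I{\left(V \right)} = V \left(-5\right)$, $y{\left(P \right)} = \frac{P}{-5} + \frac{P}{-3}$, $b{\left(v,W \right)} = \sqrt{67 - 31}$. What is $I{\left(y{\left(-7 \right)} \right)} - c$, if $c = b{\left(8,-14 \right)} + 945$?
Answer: $- \frac{2909}{3} \approx -969.67$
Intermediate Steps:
$b{\left(v,W \right)} = 6$ ($b{\left(v,W \right)} = \sqrt{36} = 6$)
$y{\left(P \right)} = - \frac{8 P}{15}$ ($y{\left(P \right)} = P \left(- \frac{1}{5}\right) + P \left(- \frac{1}{3}\right) = - \frac{P}{5} - \frac{P}{3} = - \frac{8 P}{15}$)
$I{\left(V \right)} = - 5 V$
$c = 951$ ($c = 6 + 945 = 951$)
$I{\left(y{\left(-7 \right)} \right)} - c = - 5 \left(\left(- \frac{8}{15}\right) \left(-7\right)\right) - 951 = \left(-5\right) \frac{56}{15} - 951 = - \frac{56}{3} - 951 = - \frac{2909}{3}$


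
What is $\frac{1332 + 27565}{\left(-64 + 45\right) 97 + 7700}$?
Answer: $\frac{28897}{5857} \approx 4.9338$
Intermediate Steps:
$\frac{1332 + 27565}{\left(-64 + 45\right) 97 + 7700} = \frac{28897}{\left(-19\right) 97 + 7700} = \frac{28897}{-1843 + 7700} = \frac{28897}{5857}$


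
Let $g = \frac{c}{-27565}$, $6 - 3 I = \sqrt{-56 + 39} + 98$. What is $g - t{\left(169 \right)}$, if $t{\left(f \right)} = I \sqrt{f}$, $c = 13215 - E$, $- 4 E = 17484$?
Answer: $\frac{32914982}{82695} + \frac{13 i \sqrt{17}}{3} \approx 398.03 + 17.867 i$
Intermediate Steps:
$E = -4371$ ($E = \left(- \frac{1}{4}\right) 17484 = -4371$)
$c = 17586$ ($c = 13215 - -4371 = 13215 + 4371 = 17586$)
$I = - \frac{92}{3} - \frac{i \sqrt{17}}{3}$ ($I = 2 - \frac{\sqrt{-56 + 39} + 98}{3} = 2 - \frac{\sqrt{-17} + 98}{3} = 2 - \frac{i \sqrt{17} + 98}{3} = 2 - \frac{98 + i \sqrt{17}}{3} = 2 - \left(\frac{98}{3} + \frac{i \sqrt{17}}{3}\right) = - \frac{92}{3} - \frac{i \sqrt{17}}{3} \approx -30.667 - 1.3744 i$)
$g = - \frac{17586}{27565}$ ($g = \frac{17586}{-27565} = 17586 \left(- \frac{1}{27565}\right) = - \frac{17586}{27565} \approx -0.63798$)
$t{\left(f \right)} = \sqrt{f} \left(- \frac{92}{3} - \frac{i \sqrt{17}}{3}\right)$ ($t{\left(f \right)} = \left(- \frac{92}{3} - \frac{i \sqrt{17}}{3}\right) \sqrt{f} = \sqrt{f} \left(- \frac{92}{3} - \frac{i \sqrt{17}}{3}\right)$)
$g - t{\left(169 \right)} = - \frac{17586}{27565} - \frac{\sqrt{169} \left(-92 - i \sqrt{17}\right)}{3} = - \frac{17586}{27565} - \frac{1}{3} \cdot 13 \left(-92 - i \sqrt{17}\right) = - \frac{17586}{27565} - \left(- \frac{1196}{3} - \frac{13 i \sqrt{17}}{3}\right) = - \frac{17586}{27565} + \left(\frac{1196}{3} + \frac{13 i \sqrt{17}}{3}\right) = \frac{32914982}{82695} + \frac{13 i \sqrt{17}}{3}$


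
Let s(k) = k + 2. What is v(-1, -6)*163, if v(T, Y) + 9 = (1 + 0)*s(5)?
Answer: -326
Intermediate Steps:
s(k) = 2 + k
v(T, Y) = -2 (v(T, Y) = -9 + (1 + 0)*(2 + 5) = -9 + 1*7 = -9 + 7 = -2)
v(-1, -6)*163 = -2*163 = -326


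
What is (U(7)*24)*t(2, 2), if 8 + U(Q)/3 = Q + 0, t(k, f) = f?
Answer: -144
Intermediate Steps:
U(Q) = -24 + 3*Q (U(Q) = -24 + 3*(Q + 0) = -24 + 3*Q)
(U(7)*24)*t(2, 2) = ((-24 + 3*7)*24)*2 = ((-24 + 21)*24)*2 = -3*24*2 = -72*2 = -144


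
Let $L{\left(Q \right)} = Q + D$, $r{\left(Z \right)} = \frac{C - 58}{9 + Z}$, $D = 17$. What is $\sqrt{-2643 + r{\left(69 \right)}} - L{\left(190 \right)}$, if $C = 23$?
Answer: $-207 + \frac{i \sqrt{16082742}}{78} \approx -207.0 + 51.414 i$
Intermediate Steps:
$r{\left(Z \right)} = - \frac{35}{9 + Z}$ ($r{\left(Z \right)} = \frac{23 - 58}{9 + Z} = - \frac{35}{9 + Z}$)
$L{\left(Q \right)} = 17 + Q$ ($L{\left(Q \right)} = Q + 17 = 17 + Q$)
$\sqrt{-2643 + r{\left(69 \right)}} - L{\left(190 \right)} = \sqrt{-2643 - \frac{35}{9 + 69}} - \left(17 + 190\right) = \sqrt{-2643 - \frac{35}{78}} - 207 = \sqrt{- \frac{206189}{78}} - 207 = \frac{i \sqrt{16082742}}{78} - 207 = -207 + \frac{i \sqrt{16082742}}{78}$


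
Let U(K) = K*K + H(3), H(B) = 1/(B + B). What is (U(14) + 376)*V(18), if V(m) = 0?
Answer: 0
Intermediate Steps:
H(B) = 1/(2*B)
U(K) = ⅙ + K² (U(K) = K*K + (½)/3 = K² + (½)*(⅓) = K² + ⅙ = ⅙ + K²)
(U(14) + 376)*V(18) = ((⅙ + 14²) + 376)*0 = ((⅙ + 196) + 376)*0 = (1177/6 + 376)*0 = (3433/6)*0 = 0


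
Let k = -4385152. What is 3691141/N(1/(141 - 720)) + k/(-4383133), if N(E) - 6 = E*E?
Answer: 5423793146916955417/8816439723451 ≈ 6.1519e+5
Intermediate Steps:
N(E) = 6 + E² (N(E) = 6 + E*E = 6 + E²)
3691141/N(1/(141 - 720)) + k/(-4383133) = 3691141/(6 + (1/(141 - 720))²) - 4385152/(-4383133) = 3691141/(6 + (1/(-579))²) - 4385152*(-1/4383133) = 3691141/(6 + (-1/579)²) + 4385152/4383133 = 3691141/(6 + 1/335241) + 4385152/4383133 = 3691141/(2011447/335241) + 4385152/4383133 = 3691141*(335241/2011447) + 4385152/4383133 = 1237421799981/2011447 + 4385152/4383133 = 5423793146916955417/8816439723451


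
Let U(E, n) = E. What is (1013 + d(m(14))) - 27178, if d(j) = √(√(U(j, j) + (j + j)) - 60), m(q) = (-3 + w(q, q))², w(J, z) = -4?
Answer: -26165 + I*√(60 - 7*√3) ≈ -26165.0 + 6.9192*I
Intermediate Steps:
m(q) = 49 (m(q) = (-3 - 4)² = (-7)² = 49)
d(j) = √(-60 + √3*√j) (d(j) = √(√(j + (j + j)) - 60) = √(√(j + 2*j) - 60) = √(√(3*j) - 60) = √(√3*√j - 60) = √(-60 + √3*√j))
(1013 + d(m(14))) - 27178 = (1013 + √(-60 + √3*√49)) - 27178 = (1013 + √(-60 + √3*7)) - 27178 = (1013 + √(-60 + 7*√3)) - 27178 = -26165 + √(-60 + 7*√3)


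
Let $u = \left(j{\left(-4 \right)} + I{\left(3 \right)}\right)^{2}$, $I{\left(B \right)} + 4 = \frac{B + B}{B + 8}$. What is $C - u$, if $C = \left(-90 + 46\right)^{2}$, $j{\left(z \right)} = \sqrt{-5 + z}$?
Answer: $\frac{233901}{121} + \frac{228 i}{11} \approx 1933.1 + 20.727 i$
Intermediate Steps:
$I{\left(B \right)} = -4 + \frac{2 B}{8 + B}$ ($I{\left(B \right)} = -4 + \frac{B + B}{B + 8} = -4 + \frac{2 B}{8 + B}$)
$C = 1936$ ($C = \left(-44\right)^{2} = 1936$)
$u = \left(- \frac{38}{11} + 3 i\right)^{2}$ ($u = \left(\sqrt{-5 - 4} + \frac{2 \left(-16 - 3\right)}{8 + 3}\right)^{2} = \left(\sqrt{-9} + \frac{2 \left(-16 - 3\right)}{11}\right)^{2} = \left(3 i + 2 \cdot \frac{1}{11} \left(-19\right)\right)^{2} = \left(3 i - \frac{38}{11}\right)^{2} = \left(- \frac{38}{11} + 3 i\right)^{2} \approx 2.9339 - 20.727 i$)
$C - u = 1936 - \left(\frac{355}{121} - \frac{228 i}{11}\right) = \frac{233901}{121} + \frac{228 i}{11}$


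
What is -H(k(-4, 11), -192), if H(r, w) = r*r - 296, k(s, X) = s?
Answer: 280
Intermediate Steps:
H(r, w) = -296 + r**2 (H(r, w) = r**2 - 296 = -296 + r**2)
-H(k(-4, 11), -192) = -(-296 + (-4)**2) = -(-296 + 16) = -1*(-280) = 280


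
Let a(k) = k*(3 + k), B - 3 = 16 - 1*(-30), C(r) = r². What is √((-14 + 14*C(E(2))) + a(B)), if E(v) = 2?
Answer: √2590 ≈ 50.892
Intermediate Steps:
B = 49 (B = 3 + (16 - 1*(-30)) = 3 + (16 + 30) = 3 + 46 = 49)
√((-14 + 14*C(E(2))) + a(B)) = √((-14 + 14*2²) + 49*(3 + 49)) = √((-14 + 14*4) + 49*52) = √((-14 + 56) + 2548) = √(42 + 2548) = √2590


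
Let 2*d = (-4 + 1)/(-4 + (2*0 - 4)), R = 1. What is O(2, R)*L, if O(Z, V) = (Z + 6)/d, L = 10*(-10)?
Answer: -12800/3 ≈ -4266.7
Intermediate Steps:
L = -100
d = 3/16 (d = ((-4 + 1)/(-4 + (2*0 - 4)))/2 = (-3/(-4 + (0 - 4)))/2 = (-3/(-4 - 4))/2 = (-3/(-8))/2 = (-3*(-1/8))/2 = (1/2)*(3/8) = 3/16 ≈ 0.18750)
O(Z, V) = 32 + 16*Z/3 (O(Z, V) = (Z + 6)/(3/16) = (6 + Z)*(16/3) = 32 + 16*Z/3)
O(2, R)*L = (32 + (16/3)*2)*(-100) = (32 + 32/3)*(-100) = (128/3)*(-100) = -12800/3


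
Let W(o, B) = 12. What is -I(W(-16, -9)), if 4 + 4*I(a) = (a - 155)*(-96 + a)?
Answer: -3002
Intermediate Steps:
I(a) = -1 + (-155 + a)*(-96 + a)/4 (I(a) = -1 + ((a - 155)*(-96 + a))/4 = -1 + ((-155 + a)*(-96 + a))/4 = -1 + (-155 + a)*(-96 + a)/4)
-I(W(-16, -9)) = -(3719 - 251/4*12 + (1/4)*12**2) = -(3719 - 753 + (1/4)*144) = -(3719 - 753 + 36) = -1*3002 = -3002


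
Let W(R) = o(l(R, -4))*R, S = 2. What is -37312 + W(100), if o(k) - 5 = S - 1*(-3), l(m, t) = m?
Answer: -36312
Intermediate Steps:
o(k) = 10 (o(k) = 5 + (2 - 1*(-3)) = 5 + (2 + 3) = 5 + 5 = 10)
W(R) = 10*R
-37312 + W(100) = -37312 + 10*100 = -37312 + 1000 = -36312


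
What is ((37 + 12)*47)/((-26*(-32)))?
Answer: 2303/832 ≈ 2.7680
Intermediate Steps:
((37 + 12)*47)/((-26*(-32))) = (49*47)/832 = 2303*(1/832) = 2303/832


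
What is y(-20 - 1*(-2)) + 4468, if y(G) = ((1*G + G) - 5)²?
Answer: 6149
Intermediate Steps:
y(G) = (-5 + 2*G)² (y(G) = ((G + G) - 5)² = (2*G - 5)² = (-5 + 2*G)²)
y(-20 - 1*(-2)) + 4468 = (-5 + 2*(-20 - 1*(-2)))² + 4468 = (-5 + 2*(-20 + 2))² + 4468 = (-5 + 2*(-18))² + 4468 = (-5 - 36)² + 4468 = (-41)² + 4468 = 1681 + 4468 = 6149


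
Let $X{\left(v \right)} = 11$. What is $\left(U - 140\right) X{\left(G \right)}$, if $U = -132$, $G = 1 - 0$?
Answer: $-2992$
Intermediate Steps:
$G = 1$ ($G = 1 + 0 = 1$)
$\left(U - 140\right) X{\left(G \right)} = \left(-132 - 140\right) 11 = \left(-272\right) 11 = -2992$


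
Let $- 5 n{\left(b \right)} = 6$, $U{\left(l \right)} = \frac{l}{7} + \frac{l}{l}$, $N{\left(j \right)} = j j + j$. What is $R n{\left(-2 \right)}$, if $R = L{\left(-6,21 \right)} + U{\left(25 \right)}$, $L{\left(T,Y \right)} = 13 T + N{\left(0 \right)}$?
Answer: $\frac{3084}{35} \approx 88.114$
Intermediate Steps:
$N{\left(j \right)} = j + j^{2}$ ($N{\left(j \right)} = j^{2} + j = j + j^{2}$)
$U{\left(l \right)} = 1 + \frac{l}{7}$ ($U{\left(l \right)} = l \frac{1}{7} + 1 = \frac{l}{7} + 1 = 1 + \frac{l}{7}$)
$n{\left(b \right)} = - \frac{6}{5}$ ($n{\left(b \right)} = \left(- \frac{1}{5}\right) 6 = - \frac{6}{5}$)
$L{\left(T,Y \right)} = 13 T$ ($L{\left(T,Y \right)} = 13 T + 0 \left(1 + 0\right) = 13 T + 0 \cdot 1 = 13 T + 0 = 13 T$)
$R = - \frac{514}{7}$ ($R = 13 \left(-6\right) + \left(1 + \frac{1}{7} \cdot 25\right) = -78 + \left(1 + \frac{25}{7}\right) = -78 + \frac{32}{7} = - \frac{514}{7} \approx -73.429$)
$R n{\left(-2 \right)} = \left(- \frac{514}{7}\right) \left(- \frac{6}{5}\right) = \frac{3084}{35}$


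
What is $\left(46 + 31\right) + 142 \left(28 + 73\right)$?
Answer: $14419$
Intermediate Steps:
$\left(46 + 31\right) + 142 \left(28 + 73\right) = 77 + 142 \cdot 101 = 77 + 14342 = 14419$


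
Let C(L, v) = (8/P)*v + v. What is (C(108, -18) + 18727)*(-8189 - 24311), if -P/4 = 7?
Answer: -4257467500/7 ≈ -6.0821e+8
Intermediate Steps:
P = -28 (P = -4*7 = -28)
C(L, v) = 5*v/7 (C(L, v) = (8/(-28))*v + v = (8*(-1/28))*v + v = -2*v/7 + v = 5*v/7)
(C(108, -18) + 18727)*(-8189 - 24311) = ((5/7)*(-18) + 18727)*(-8189 - 24311) = (-90/7 + 18727)*(-32500) = (130999/7)*(-32500) = -4257467500/7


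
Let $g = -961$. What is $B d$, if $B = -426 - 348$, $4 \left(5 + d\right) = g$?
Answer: $\frac{379647}{2} \approx 1.8982 \cdot 10^{5}$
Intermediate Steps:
$d = - \frac{981}{4}$ ($d = -5 + \frac{1}{4} \left(-961\right) = -5 - \frac{961}{4} = - \frac{981}{4} \approx -245.25$)
$B = -774$ ($B = -426 - 348 = -774$)
$B d = \left(-774\right) \left(- \frac{981}{4}\right) = \frac{379647}{2}$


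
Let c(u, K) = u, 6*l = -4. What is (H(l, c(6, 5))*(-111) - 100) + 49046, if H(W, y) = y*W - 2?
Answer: 49612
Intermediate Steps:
l = -⅔ (l = (⅙)*(-4) = -⅔ ≈ -0.66667)
H(W, y) = -2 + W*y (H(W, y) = W*y - 2 = -2 + W*y)
(H(l, c(6, 5))*(-111) - 100) + 49046 = ((-2 - ⅔*6)*(-111) - 100) + 49046 = ((-2 - 4)*(-111) - 100) + 49046 = (-6*(-111) - 100) + 49046 = (666 - 100) + 49046 = 566 + 49046 = 49612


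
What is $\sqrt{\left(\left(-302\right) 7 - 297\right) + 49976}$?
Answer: $3 \sqrt{5285} \approx 218.09$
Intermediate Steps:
$\sqrt{\left(\left(-302\right) 7 - 297\right) + 49976} = \sqrt{\left(-2114 - 297\right) + 49976} = \sqrt{-2411 + 49976} = \sqrt{47565} = 3 \sqrt{5285}$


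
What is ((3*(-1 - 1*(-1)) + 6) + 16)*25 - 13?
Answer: 537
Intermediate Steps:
((3*(-1 - 1*(-1)) + 6) + 16)*25 - 13 = ((3*(-1 + 1) + 6) + 16)*25 - 13 = ((3*0 + 6) + 16)*25 - 13 = ((0 + 6) + 16)*25 - 13 = (6 + 16)*25 - 13 = 22*25 - 13 = 550 - 13 = 537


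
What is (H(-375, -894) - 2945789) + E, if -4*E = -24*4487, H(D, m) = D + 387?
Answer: -2918855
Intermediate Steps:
H(D, m) = 387 + D
E = 26922 (E = -(-6)*4487 = -¼*(-107688) = 26922)
(H(-375, -894) - 2945789) + E = ((387 - 375) - 2945789) + 26922 = (12 - 2945789) + 26922 = -2945777 + 26922 = -2918855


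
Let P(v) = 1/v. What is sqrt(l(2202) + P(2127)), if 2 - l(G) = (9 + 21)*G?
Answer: I*sqrt(298854911355)/2127 ≈ 257.02*I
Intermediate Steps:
l(G) = 2 - 30*G (l(G) = 2 - (9 + 21)*G = 2 - 30*G)
sqrt(l(2202) + P(2127)) = sqrt((2 - 30*2202) + 1/2127) = sqrt((2 - 66060) + 1/2127) = sqrt(-66058 + 1/2127) = sqrt(-140505365/2127) = I*sqrt(298854911355)/2127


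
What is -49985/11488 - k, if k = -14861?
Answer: 170673183/11488 ≈ 14857.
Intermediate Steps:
-49985/11488 - k = -49985/11488 - 1*(-14861) = -49985*1/11488 + 14861 = -49985/11488 + 14861 = 170673183/11488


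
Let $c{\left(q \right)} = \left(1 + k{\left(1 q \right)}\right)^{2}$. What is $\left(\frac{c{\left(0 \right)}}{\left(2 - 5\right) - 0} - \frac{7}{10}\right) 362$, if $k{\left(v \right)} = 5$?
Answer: $- \frac{22987}{5} \approx -4597.4$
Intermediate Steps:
$c{\left(q \right)} = 36$ ($c{\left(q \right)} = \left(1 + 5\right)^{2} = 6^{2} = 36$)
$\left(\frac{c{\left(0 \right)}}{\left(2 - 5\right) - 0} - \frac{7}{10}\right) 362 = \left(\frac{36}{\left(2 - 5\right) - 0} - \frac{7}{10}\right) 362 = \left(\frac{36}{\left(2 - 5\right) + 0} - \frac{7}{10}\right) 362 = \left(\frac{36}{-3 + 0} - \frac{7}{10}\right) 362 = \left(\frac{36}{-3} - \frac{7}{10}\right) 362 = \left(36 \left(- \frac{1}{3}\right) - \frac{7}{10}\right) 362 = \left(-12 - \frac{7}{10}\right) 362 = \left(- \frac{127}{10}\right) 362 = - \frac{22987}{5}$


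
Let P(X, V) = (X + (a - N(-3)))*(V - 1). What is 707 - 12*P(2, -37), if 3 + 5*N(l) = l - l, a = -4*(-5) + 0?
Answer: 55063/5 ≈ 11013.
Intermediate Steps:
a = 20 (a = 20 + 0 = 20)
N(l) = -3/5 (N(l) = -3/5 + (l - l)/5 = -3/5 + (1/5)*0 = -3/5 + 0 = -3/5)
P(X, V) = (-1 + V)*(103/5 + X) (P(X, V) = (X + (20 - 1*(-3/5)))*(V - 1) = (X + (20 + 3/5))*(-1 + V) = (X + 103/5)*(-1 + V) = (103/5 + X)*(-1 + V) = (-1 + V)*(103/5 + X))
707 - 12*P(2, -37) = 707 - 12*(-103/5 - 1*2 + (103/5)*(-37) - 37*2) = 707 - 12*(-103/5 - 2 - 3811/5 - 74) = 707 - 12*(-4294/5) = 707 + 51528/5 = 55063/5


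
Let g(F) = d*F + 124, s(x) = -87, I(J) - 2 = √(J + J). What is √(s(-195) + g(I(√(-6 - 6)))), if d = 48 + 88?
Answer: √(309 + 272*3^(¼)*√I) ≈ 24.276 + 5.2136*I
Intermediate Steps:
I(J) = 2 + √2*√J (I(J) = 2 + √(J + J) = 2 + √(2*J) = 2 + √2*√J)
d = 136
g(F) = 124 + 136*F (g(F) = 136*F + 124 = 124 + 136*F)
√(s(-195) + g(I(√(-6 - 6)))) = √(-87 + (124 + 136*(2 + √2*√(√(-6 - 6))))) = √(-87 + (124 + 136*(2 + √2*√(√(-12))))) = √(-87 + (124 + 136*(2 + √2*√(2*I*√3)))) = √(-87 + (124 + 136*(2 + √2*(√2*3^(¼)*√I)))) = √(-87 + (124 + 136*(2 + 2*3^(¼)*√I))) = √(-87 + (124 + (272 + 272*3^(¼)*√I))) = √(-87 + (396 + 272*3^(¼)*√I)) = √(309 + 272*3^(¼)*√I)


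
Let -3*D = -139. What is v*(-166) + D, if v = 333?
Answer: -165695/3 ≈ -55232.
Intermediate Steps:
D = 139/3 (D = -1/3*(-139) = 139/3 ≈ 46.333)
v*(-166) + D = 333*(-166) + 139/3 = -55278 + 139/3 = -165695/3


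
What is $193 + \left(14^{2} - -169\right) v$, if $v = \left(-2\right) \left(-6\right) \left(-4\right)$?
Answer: $-17327$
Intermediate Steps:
$v = -48$ ($v = 12 \left(-4\right) = -48$)
$193 + \left(14^{2} - -169\right) v = 193 + \left(14^{2} - -169\right) \left(-48\right) = 193 + \left(196 + 169\right) \left(-48\right) = 193 + 365 \left(-48\right) = 193 - 17520 = -17327$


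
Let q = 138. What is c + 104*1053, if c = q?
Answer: 109650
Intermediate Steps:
c = 138
c + 104*1053 = 138 + 104*1053 = 138 + 109512 = 109650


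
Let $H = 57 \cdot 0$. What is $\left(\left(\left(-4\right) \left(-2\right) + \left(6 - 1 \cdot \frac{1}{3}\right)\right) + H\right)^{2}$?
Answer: $\frac{1681}{9} \approx 186.78$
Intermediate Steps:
$H = 0$
$\left(\left(\left(-4\right) \left(-2\right) + \left(6 - 1 \cdot \frac{1}{3}\right)\right) + H\right)^{2} = \left(\left(\left(-4\right) \left(-2\right) + \left(6 - 1 \cdot \frac{1}{3}\right)\right) + 0\right)^{2} = \left(\left(8 + \left(6 - 1 \cdot \frac{1}{3}\right)\right) + 0\right)^{2} = \left(\left(8 + \left(6 - \frac{1}{3}\right)\right) + 0\right)^{2} = \left(\left(8 + \frac{17}{3}\right) + 0\right)^{2} = \left(\frac{41}{3} + 0\right)^{2} = \left(\frac{41}{3}\right)^{2} = \frac{1681}{9}$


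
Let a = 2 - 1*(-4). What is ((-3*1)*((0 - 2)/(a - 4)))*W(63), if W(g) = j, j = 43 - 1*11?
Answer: 96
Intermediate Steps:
j = 32 (j = 43 - 11 = 32)
a = 6 (a = 2 + 4 = 6)
W(g) = 32
((-3*1)*((0 - 2)/(a - 4)))*W(63) = ((-3*1)*((0 - 2)/(6 - 4)))*32 = -(-6)/2*32 = -3*(-1)*32 = 3*32 = 96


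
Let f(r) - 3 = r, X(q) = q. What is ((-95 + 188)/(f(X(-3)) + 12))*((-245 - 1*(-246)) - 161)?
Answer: -1240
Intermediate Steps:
f(r) = 3 + r
((-95 + 188)/(f(X(-3)) + 12))*((-245 - 1*(-246)) - 161) = ((-95 + 188)/((3 - 3) + 12))*((-245 - 1*(-246)) - 161) = (93/(0 + 12))*((-245 + 246) - 161) = (93/12)*(1 - 161) = (93*(1/12))*(-160) = (31/4)*(-160) = -1240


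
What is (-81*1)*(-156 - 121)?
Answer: 22437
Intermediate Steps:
(-81*1)*(-156 - 121) = -81*(-277) = 22437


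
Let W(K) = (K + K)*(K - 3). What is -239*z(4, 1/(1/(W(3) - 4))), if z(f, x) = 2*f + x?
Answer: -956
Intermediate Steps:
W(K) = 2*K*(-3 + K) (W(K) = (2*K)*(-3 + K) = 2*K*(-3 + K))
z(f, x) = x + 2*f
-239*z(4, 1/(1/(W(3) - 4))) = -239*(1/(1/(2*3*(-3 + 3) - 4)) + 2*4) = -239*(1/(1/(2*3*0 - 4)) + 8) = -239*(1/(1/(0 - 4)) + 8) = -239*(1/(1/(-4)) + 8) = -239*(1/(-1/4) + 8) = -239*(-4 + 8) = -239*4 = -956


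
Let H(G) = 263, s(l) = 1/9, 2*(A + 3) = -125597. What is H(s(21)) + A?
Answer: -125077/2 ≈ -62539.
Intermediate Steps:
A = -125603/2 (A = -3 + (1/2)*(-125597) = -3 - 125597/2 = -125603/2 ≈ -62802.)
s(l) = 1/9
H(s(21)) + A = 263 - 125603/2 = -125077/2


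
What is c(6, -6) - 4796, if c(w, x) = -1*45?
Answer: -4841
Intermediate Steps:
c(w, x) = -45
c(6, -6) - 4796 = -45 - 4796 = -4841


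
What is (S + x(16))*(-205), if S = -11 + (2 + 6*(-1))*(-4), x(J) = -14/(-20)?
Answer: -2337/2 ≈ -1168.5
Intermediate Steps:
x(J) = 7/10 (x(J) = -14*(-1/20) = 7/10)
S = 5 (S = -11 + (2 - 6)*(-4) = -11 - 4*(-4) = -11 + 16 = 5)
(S + x(16))*(-205) = (5 + 7/10)*(-205) = (57/10)*(-205) = -2337/2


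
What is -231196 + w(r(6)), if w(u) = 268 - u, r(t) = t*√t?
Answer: -230928 - 6*√6 ≈ -2.3094e+5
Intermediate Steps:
r(t) = t^(3/2)
-231196 + w(r(6)) = -231196 + (268 - 6^(3/2)) = -231196 + (268 - 6*√6) = -230928 - 6*√6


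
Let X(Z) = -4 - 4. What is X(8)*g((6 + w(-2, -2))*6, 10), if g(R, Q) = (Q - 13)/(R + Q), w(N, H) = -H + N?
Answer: 12/23 ≈ 0.52174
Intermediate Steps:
X(Z) = -8
w(N, H) = N - H
g(R, Q) = (-13 + Q)/(Q + R)
X(8)*g((6 + w(-2, -2))*6, 10) = -8*(-13 + 10)/(10 + (6 + (-2 - 1*(-2)))*6) = -8*(-3)/(10 + (6 + (-2 + 2))*6) = -8*(-3)/(10 + (6 + 0)*6) = -8*(-3)/(10 + 6*6) = -8*(-3)/(10 + 36) = -8*(-3)/46 = -4*(-3)/23 = -8*(-3/46) = 12/23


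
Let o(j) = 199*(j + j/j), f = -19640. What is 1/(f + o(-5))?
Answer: -1/20436 ≈ -4.8933e-5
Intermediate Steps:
o(j) = 199 + 199*j (o(j) = 199*(j + 1) = 199*(1 + j) = 199 + 199*j)
1/(f + o(-5)) = 1/(-19640 + (199 + 199*(-5))) = 1/(-19640 + (199 - 995)) = 1/(-19640 - 796) = 1/(-20436) = -1/20436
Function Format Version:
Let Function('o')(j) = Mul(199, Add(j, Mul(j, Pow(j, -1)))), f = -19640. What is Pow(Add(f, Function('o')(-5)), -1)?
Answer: Rational(-1, 20436) ≈ -4.8933e-5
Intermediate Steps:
Function('o')(j) = Add(199, Mul(199, j)) (Function('o')(j) = Mul(199, Add(j, 1)) = Mul(199, Add(1, j)) = Add(199, Mul(199, j)))
Pow(Add(f, Function('o')(-5)), -1) = Pow(Add(-19640, Add(199, Mul(199, -5))), -1) = Pow(Add(-19640, Add(199, -995)), -1) = Pow(Add(-19640, -796), -1) = Pow(-20436, -1) = Rational(-1, 20436)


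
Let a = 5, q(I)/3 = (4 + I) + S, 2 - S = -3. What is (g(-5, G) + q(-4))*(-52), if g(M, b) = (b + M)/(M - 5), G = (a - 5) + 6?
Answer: -3874/5 ≈ -774.80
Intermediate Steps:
S = 5 (S = 2 - 1*(-3) = 2 + 3 = 5)
q(I) = 27 + 3*I (q(I) = 3*((4 + I) + 5) = 3*(9 + I) = 27 + 3*I)
G = 6 (G = (5 - 5) + 6 = 0 + 6 = 6)
g(M, b) = (M + b)/(-5 + M)
(g(-5, G) + q(-4))*(-52) = ((-5 + 6)/(-5 - 5) + (27 + 3*(-4)))*(-52) = (1/(-10) + (27 - 12))*(-52) = (-⅒*1 + 15)*(-52) = (-⅒ + 15)*(-52) = (149/10)*(-52) = -3874/5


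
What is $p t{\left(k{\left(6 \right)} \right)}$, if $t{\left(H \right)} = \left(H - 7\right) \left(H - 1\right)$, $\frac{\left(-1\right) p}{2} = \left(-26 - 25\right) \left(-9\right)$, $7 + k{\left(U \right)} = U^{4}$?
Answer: $-1515816288$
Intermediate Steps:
$k{\left(U \right)} = -7 + U^{4}$
$p = -918$ ($p = - 2 \left(-26 - 25\right) \left(-9\right) = - 2 \left(\left(-51\right) \left(-9\right)\right) = \left(-2\right) 459 = -918$)
$t{\left(H \right)} = \left(-1 + H\right) \left(-7 + H\right)$ ($t{\left(H \right)} = \left(-7 + H\right) \left(-1 + H\right) = \left(-1 + H\right) \left(-7 + H\right)$)
$p t{\left(k{\left(6 \right)} \right)} = - 918 \left(7 + \left(-7 + 6^{4}\right)^{2} - 8 \left(-7 + 6^{4}\right)\right) = - 918 \left(7 + \left(-7 + 1296\right)^{2} - 8 \left(-7 + 1296\right)\right) = - 918 \left(7 + 1289^{2} - 10312\right) = - 918 \left(7 + 1661521 - 10312\right) = \left(-918\right) 1651216 = -1515816288$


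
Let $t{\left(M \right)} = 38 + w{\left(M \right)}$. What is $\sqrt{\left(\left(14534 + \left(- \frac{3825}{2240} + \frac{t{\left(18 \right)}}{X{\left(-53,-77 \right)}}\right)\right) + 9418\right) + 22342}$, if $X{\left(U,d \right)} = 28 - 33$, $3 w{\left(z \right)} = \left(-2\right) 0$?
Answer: $\frac{\sqrt{3628719885}}{280} \approx 215.14$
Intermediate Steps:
$w{\left(z \right)} = 0$ ($w{\left(z \right)} = \frac{\left(-2\right) 0}{3} = \frac{1}{3} \cdot 0 = 0$)
$X{\left(U,d \right)} = -5$ ($X{\left(U,d \right)} = 28 - 33 = -5$)
$t{\left(M \right)} = 38$ ($t{\left(M \right)} = 38 + 0 = 38$)
$\sqrt{\left(\left(14534 + \left(- \frac{3825}{2240} + \frac{t{\left(18 \right)}}{X{\left(-53,-77 \right)}}\right)\right) + 9418\right) + 22342} = \sqrt{\left(\left(14534 + \left(- \frac{3825}{2240} + \frac{38}{-5}\right)\right) + 9418\right) + 22342} = \sqrt{\left(\left(14534 + \left(\left(-3825\right) \frac{1}{2240} + 38 \left(- \frac{1}{5}\right)\right)\right) + 9418\right) + 22342} = \sqrt{\left(\left(14534 - \frac{20849}{2240}\right) + 9418\right) + 22342} = \sqrt{\left(\frac{32535311}{2240} + 9418\right) + 22342} = \sqrt{\frac{53631631}{2240} + 22342} = \sqrt{\frac{103677711}{2240}} = \frac{\sqrt{3628719885}}{280}$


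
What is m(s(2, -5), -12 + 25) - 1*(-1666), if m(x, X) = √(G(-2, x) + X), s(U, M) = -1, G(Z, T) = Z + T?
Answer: 1666 + √10 ≈ 1669.2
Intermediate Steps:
G(Z, T) = T + Z
m(x, X) = √(-2 + X + x) (m(x, X) = √((x - 2) + X) = √((-2 + x) + X) = √(-2 + X + x))
m(s(2, -5), -12 + 25) - 1*(-1666) = √(-2 + (-12 + 25) - 1) - 1*(-1666) = √(-2 + 13 - 1) + 1666 = √10 + 1666 = 1666 + √10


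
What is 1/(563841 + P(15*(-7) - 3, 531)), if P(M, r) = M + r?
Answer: 1/564264 ≈ 1.7722e-6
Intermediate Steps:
1/(563841 + P(15*(-7) - 3, 531)) = 1/(563841 + ((15*(-7) - 3) + 531)) = 1/(563841 + ((-105 - 3) + 531)) = 1/(563841 + (-108 + 531)) = 1/(563841 + 423) = 1/564264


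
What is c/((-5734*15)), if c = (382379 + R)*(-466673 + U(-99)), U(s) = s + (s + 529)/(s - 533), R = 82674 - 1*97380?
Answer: 54231828901391/27179160 ≈ 1.9953e+6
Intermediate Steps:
R = -14706 (R = 82674 - 97380 = -14706)
U(s) = s + (529 + s)/(-533 + s)
c = -54231828901391/316 (c = (382379 - 14706)*(-466673 + (529 + (-99)² - 532*(-99))/(-533 - 99)) = 367673*(-466673 + (529 + 9801 + 52668)/(-632)) = 367673*(-466673 - 1/632*62998) = 367673*(-466673 - 31499/316) = 367673*(-147500167/316) = -54231828901391/316 ≈ -1.7162e+11)
c/((-5734*15)) = -54231828901391/(316*((-5734*15))) = -54231828901391/316/(-86010) = -54231828901391/316*(-1/86010) = 54231828901391/27179160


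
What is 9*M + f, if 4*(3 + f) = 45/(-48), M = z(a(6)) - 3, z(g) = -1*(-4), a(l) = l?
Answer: 369/64 ≈ 5.7656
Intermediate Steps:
z(g) = 4
M = 1 (M = 4 - 3 = 1)
f = -207/64 (f = -3 + (45/(-48))/4 = -3 + (45*(-1/48))/4 = -3 + (¼)*(-15/16) = -3 - 15/64 = -207/64 ≈ -3.2344)
9*M + f = 9*1 - 207/64 = 9 - 207/64 = 369/64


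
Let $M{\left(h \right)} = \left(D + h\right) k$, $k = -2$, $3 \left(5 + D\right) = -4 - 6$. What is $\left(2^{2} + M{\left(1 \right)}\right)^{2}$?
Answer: $\frac{3136}{9} \approx 348.44$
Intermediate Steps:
$D = - \frac{25}{3}$ ($D = -5 + \frac{-4 - 6}{3} = -5 + \frac{1}{3} \left(-10\right) = -5 - \frac{10}{3} = - \frac{25}{3} \approx -8.3333$)
$M{\left(h \right)} = \frac{50}{3} - 2 h$ ($M{\left(h \right)} = \left(- \frac{25}{3} + h\right) \left(-2\right) = \frac{50}{3} - 2 h$)
$\left(2^{2} + M{\left(1 \right)}\right)^{2} = \left(2^{2} + \left(\frac{50}{3} - 2\right)\right)^{2} = \left(4 + \left(\frac{50}{3} - 2\right)\right)^{2} = \left(4 + \frac{44}{3}\right)^{2} = \left(\frac{56}{3}\right)^{2} = \frac{3136}{9}$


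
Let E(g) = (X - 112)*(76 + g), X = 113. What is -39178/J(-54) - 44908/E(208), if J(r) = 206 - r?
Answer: -2850329/9230 ≈ -308.81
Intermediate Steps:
E(g) = 76 + g (E(g) = (113 - 112)*(76 + g) = 1*(76 + g) = 76 + g)
-39178/J(-54) - 44908/E(208) = -39178/(206 - 1*(-54)) - 44908/(76 + 208) = -39178/(206 + 54) - 44908/284 = -39178/260 - 44908*1/284 = -39178*1/260 - 11227/71 = -19589/130 - 11227/71 = -2850329/9230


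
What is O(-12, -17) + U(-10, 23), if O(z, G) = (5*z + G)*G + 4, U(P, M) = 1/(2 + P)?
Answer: 10503/8 ≈ 1312.9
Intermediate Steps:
O(z, G) = 4 + G*(G + 5*z) (O(z, G) = (G + 5*z)*G + 4 = G*(G + 5*z) + 4 = 4 + G*(G + 5*z))
O(-12, -17) + U(-10, 23) = (4 + (-17)² + 5*(-17)*(-12)) + 1/(2 - 10) = (4 + 289 + 1020) + 1/(-8) = 1313 - ⅛ = 10503/8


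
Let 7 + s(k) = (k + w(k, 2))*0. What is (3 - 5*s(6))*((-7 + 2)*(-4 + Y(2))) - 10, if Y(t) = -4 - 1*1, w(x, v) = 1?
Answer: 1700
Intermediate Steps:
Y(t) = -5 (Y(t) = -4 - 1 = -5)
s(k) = -7 (s(k) = -7 + (k + 1)*0 = -7 + (1 + k)*0 = -7 + 0 = -7)
(3 - 5*s(6))*((-7 + 2)*(-4 + Y(2))) - 10 = (3 - 5*(-7))*((-7 + 2)*(-4 - 5)) - 10 = (3 + 35)*(-5*(-9)) - 10 = 38*45 - 10 = 1710 - 10 = 1700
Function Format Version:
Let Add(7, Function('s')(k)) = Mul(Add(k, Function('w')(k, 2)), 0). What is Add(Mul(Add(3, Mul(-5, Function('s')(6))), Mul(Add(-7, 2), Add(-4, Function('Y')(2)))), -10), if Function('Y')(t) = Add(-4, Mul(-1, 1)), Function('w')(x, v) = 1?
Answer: 1700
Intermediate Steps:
Function('Y')(t) = -5 (Function('Y')(t) = Add(-4, -1) = -5)
Function('s')(k) = -7 (Function('s')(k) = Add(-7, Mul(Add(k, 1), 0)) = Add(-7, Mul(Add(1, k), 0)) = Add(-7, 0) = -7)
Add(Mul(Add(3, Mul(-5, Function('s')(6))), Mul(Add(-7, 2), Add(-4, Function('Y')(2)))), -10) = Add(Mul(Add(3, Mul(-5, -7)), Mul(Add(-7, 2), Add(-4, -5))), -10) = Add(Mul(Add(3, 35), Mul(-5, -9)), -10) = Add(Mul(38, 45), -10) = Add(1710, -10) = 1700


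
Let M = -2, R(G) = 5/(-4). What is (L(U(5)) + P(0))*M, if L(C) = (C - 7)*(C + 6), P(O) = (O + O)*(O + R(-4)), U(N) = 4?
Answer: 60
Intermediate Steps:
R(G) = -5/4 (R(G) = 5*(-1/4) = -5/4)
P(O) = 2*O*(-5/4 + O) (P(O) = (O + O)*(O - 5/4) = (2*O)*(-5/4 + O) = 2*O*(-5/4 + O))
L(C) = (-7 + C)*(6 + C)
(L(U(5)) + P(0))*M = ((-42 + 4**2 - 1*4) + (1/2)*0*(-5 + 4*0))*(-2) = ((-42 + 16 - 4) + (1/2)*0*(-5 + 0))*(-2) = (-30 + (1/2)*0*(-5))*(-2) = (-30 + 0)*(-2) = -30*(-2) = 60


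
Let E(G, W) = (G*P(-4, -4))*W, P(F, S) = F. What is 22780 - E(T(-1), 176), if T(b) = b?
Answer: 22076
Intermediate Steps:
E(G, W) = -4*G*W (E(G, W) = (G*(-4))*W = (-4*G)*W = -4*G*W)
22780 - E(T(-1), 176) = 22780 - (-4)*(-1)*176 = 22780 - 1*704 = 22780 - 704 = 22076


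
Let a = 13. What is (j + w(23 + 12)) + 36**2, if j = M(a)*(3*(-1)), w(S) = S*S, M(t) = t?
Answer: 2482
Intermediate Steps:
w(S) = S**2
j = -39 (j = 13*(3*(-1)) = 13*(-3) = -39)
(j + w(23 + 12)) + 36**2 = (-39 + (23 + 12)**2) + 36**2 = (-39 + 35**2) + 1296 = (-39 + 1225) + 1296 = 1186 + 1296 = 2482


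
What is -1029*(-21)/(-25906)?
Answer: -21609/25906 ≈ -0.83413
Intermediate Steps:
-1029*(-21)/(-25906) = 21609*(-1/25906) = -21609/25906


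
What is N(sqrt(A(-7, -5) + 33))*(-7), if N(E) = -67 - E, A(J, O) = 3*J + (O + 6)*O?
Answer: 469 + 7*sqrt(7) ≈ 487.52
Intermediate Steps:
A(J, O) = 3*J + O*(6 + O) (A(J, O) = 3*J + (6 + O)*O = 3*J + O*(6 + O))
N(sqrt(A(-7, -5) + 33))*(-7) = (-67 - sqrt(((-5)**2 + 3*(-7) + 6*(-5)) + 33))*(-7) = (-67 - sqrt((25 - 21 - 30) + 33))*(-7) = (-67 - sqrt(-26 + 33))*(-7) = (-67 - sqrt(7))*(-7) = 469 + 7*sqrt(7)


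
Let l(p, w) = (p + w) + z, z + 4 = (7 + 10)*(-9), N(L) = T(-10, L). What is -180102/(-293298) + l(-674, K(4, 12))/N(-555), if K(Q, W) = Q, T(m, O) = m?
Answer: 40726411/488830 ≈ 83.314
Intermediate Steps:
N(L) = -10
z = -157 (z = -4 + (7 + 10)*(-9) = -4 + 17*(-9) = -4 - 153 = -157)
l(p, w) = -157 + p + w (l(p, w) = (p + w) - 157 = -157 + p + w)
-180102/(-293298) + l(-674, K(4, 12))/N(-555) = -180102/(-293298) + (-157 - 674 + 4)/(-10) = -180102*(-1/293298) - 827*(-⅒) = 30017/48883 + 827/10 = 40726411/488830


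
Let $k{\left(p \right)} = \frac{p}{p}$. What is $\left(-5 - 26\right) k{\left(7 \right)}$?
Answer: $-31$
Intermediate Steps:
$k{\left(p \right)} = 1$
$\left(-5 - 26\right) k{\left(7 \right)} = \left(-5 - 26\right) 1 = \left(-31\right) 1 = -31$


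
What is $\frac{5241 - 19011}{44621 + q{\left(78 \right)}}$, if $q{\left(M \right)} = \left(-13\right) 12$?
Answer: $- \frac{2754}{8893} \approx -0.30968$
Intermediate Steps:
$q{\left(M \right)} = -156$
$\frac{5241 - 19011}{44621 + q{\left(78 \right)}} = \frac{5241 - 19011}{44621 - 156} = - \frac{13770}{44465} = \left(-13770\right) \frac{1}{44465} = - \frac{2754}{8893}$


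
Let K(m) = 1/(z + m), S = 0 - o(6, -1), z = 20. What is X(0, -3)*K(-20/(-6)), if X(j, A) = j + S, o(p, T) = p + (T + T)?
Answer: -6/35 ≈ -0.17143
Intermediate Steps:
o(p, T) = p + 2*T
S = -4 (S = 0 - (6 + 2*(-1)) = 0 - (6 - 2) = 0 - 1*4 = 0 - 4 = -4)
X(j, A) = -4 + j (X(j, A) = j - 4 = -4 + j)
K(m) = 1/(20 + m)
X(0, -3)*K(-20/(-6)) = (-4 + 0)/(20 - 20/(-6)) = -4/(20 - 20*(-⅙)) = -4/(20 + 10/3) = -4/70/3 = -4*3/70 = -6/35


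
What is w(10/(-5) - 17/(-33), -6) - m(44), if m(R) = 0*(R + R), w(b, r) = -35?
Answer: -35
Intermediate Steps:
m(R) = 0 (m(R) = 0*(2*R) = 0)
w(10/(-5) - 17/(-33), -6) - m(44) = -35 - 1*0 = -35 + 0 = -35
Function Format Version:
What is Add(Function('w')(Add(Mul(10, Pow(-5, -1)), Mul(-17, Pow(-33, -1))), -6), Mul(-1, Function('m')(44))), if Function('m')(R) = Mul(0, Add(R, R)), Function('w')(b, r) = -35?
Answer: -35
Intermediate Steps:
Function('m')(R) = 0 (Function('m')(R) = Mul(0, Mul(2, R)) = 0)
Add(Function('w')(Add(Mul(10, Pow(-5, -1)), Mul(-17, Pow(-33, -1))), -6), Mul(-1, Function('m')(44))) = Add(-35, Mul(-1, 0)) = Add(-35, 0) = -35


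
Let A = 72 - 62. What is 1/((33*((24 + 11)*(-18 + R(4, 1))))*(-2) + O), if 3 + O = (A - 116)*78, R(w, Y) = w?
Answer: 1/24069 ≈ 4.1547e-5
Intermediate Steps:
A = 10
O = -8271 (O = -3 + (10 - 116)*78 = -3 - 106*78 = -3 - 8268 = -8271)
1/((33*((24 + 11)*(-18 + R(4, 1))))*(-2) + O) = 1/((33*((24 + 11)*(-18 + 4)))*(-2) - 8271) = 1/((33*(35*(-14)))*(-2) - 8271) = 1/((33*(-490))*(-2) - 8271) = 1/(-16170*(-2) - 8271) = 1/(32340 - 8271) = 1/24069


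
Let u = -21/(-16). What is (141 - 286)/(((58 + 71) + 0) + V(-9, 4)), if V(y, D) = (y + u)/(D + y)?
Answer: -11600/10443 ≈ -1.1108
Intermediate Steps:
u = 21/16 (u = -21*(-1/16) = 21/16 ≈ 1.3125)
V(y, D) = (21/16 + y)/(D + y) (V(y, D) = (y + 21/16)/(D + y) = (21/16 + y)/(D + y))
(141 - 286)/(((58 + 71) + 0) + V(-9, 4)) = (141 - 286)/(((58 + 71) + 0) + (21/16 - 9)/(4 - 9)) = -145/((129 + 0) - 123/16/(-5)) = -145/(129 - 1/5*(-123/16)) = -145/(129 + 123/80) = -145/10443/80 = -145*80/10443 = -11600/10443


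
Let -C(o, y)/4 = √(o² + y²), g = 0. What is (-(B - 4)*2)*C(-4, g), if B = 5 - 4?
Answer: -96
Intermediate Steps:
B = 1
C(o, y) = -4*√(o² + y²)
(-(B - 4)*2)*C(-4, g) = (-(1 - 4)*2)*(-4*√((-4)² + 0²)) = (-(-3)*2)*(-4*√(16 + 0)) = (-1*(-6))*(-4*√16) = 6*(-4*4) = 6*(-16) = -96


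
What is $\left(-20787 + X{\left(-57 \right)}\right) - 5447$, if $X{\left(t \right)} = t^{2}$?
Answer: $-22985$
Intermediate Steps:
$\left(-20787 + X{\left(-57 \right)}\right) - 5447 = \left(-20787 + \left(-57\right)^{2}\right) - 5447 = \left(-20787 + 3249\right) - 5447 = -17538 - 5447 = -22985$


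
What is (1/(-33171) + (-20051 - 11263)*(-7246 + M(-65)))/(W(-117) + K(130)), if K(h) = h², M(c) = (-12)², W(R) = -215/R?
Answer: 287701672470693/21865383355 ≈ 13158.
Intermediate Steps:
M(c) = 144
(1/(-33171) + (-20051 - 11263)*(-7246 + M(-65)))/(W(-117) + K(130)) = (1/(-33171) + (-20051 - 11263)*(-7246 + 144))/(-215/(-117) + 130²) = (-1/33171 - 31314*(-7102))/(-215*(-1/117) + 16900) = (-1/33171 + 222392028)/(215/117 + 16900) = 7376965960787/(33171*(1977515/117)) = (7376965960787/33171)*(117/1977515) = 287701672470693/21865383355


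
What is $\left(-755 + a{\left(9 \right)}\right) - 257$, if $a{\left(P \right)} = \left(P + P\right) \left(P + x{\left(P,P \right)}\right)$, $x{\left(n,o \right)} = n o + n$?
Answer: $770$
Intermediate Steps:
$x{\left(n,o \right)} = n + n o$
$a{\left(P \right)} = 2 P \left(P + P \left(1 + P\right)\right)$ ($a{\left(P \right)} = \left(P + P\right) \left(P + P \left(1 + P\right)\right) = 2 P \left(P + P \left(1 + P\right)\right)$)
$\left(-755 + a{\left(9 \right)}\right) - 257 = \left(-755 + 2 \cdot 9^{2} \left(2 + 9\right)\right) - 257 = \left(-755 + 2 \cdot 81 \cdot 11\right) - 257 = \left(-755 + 1782\right) - 257 = 1027 - 257 = 770$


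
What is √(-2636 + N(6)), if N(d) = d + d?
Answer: 8*I*√41 ≈ 51.225*I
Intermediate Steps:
N(d) = 2*d
√(-2636 + N(6)) = √(-2636 + 2*6) = √(-2636 + 12) = √(-2624) = 8*I*√41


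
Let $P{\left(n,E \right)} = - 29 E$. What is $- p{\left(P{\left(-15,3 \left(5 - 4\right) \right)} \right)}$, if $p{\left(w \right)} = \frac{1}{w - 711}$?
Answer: $\frac{1}{798} \approx 0.0012531$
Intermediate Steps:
$p{\left(w \right)} = \frac{1}{-711 + w}$
$- p{\left(P{\left(-15,3 \left(5 - 4\right) \right)} \right)} = - \frac{1}{-711 - 29 \cdot 3 \left(5 - 4\right)} = - \frac{1}{-711 - 29 \cdot 3 \cdot 1} = - \frac{1}{-711 - 87} = - \frac{1}{-798} = \left(-1\right) \left(- \frac{1}{798}\right) = \frac{1}{798}$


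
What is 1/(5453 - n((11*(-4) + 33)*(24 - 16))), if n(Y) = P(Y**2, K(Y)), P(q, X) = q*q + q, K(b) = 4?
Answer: -1/59971827 ≈ -1.6675e-8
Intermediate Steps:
P(q, X) = q + q**2 (P(q, X) = q**2 + q = q + q**2)
n(Y) = Y**2*(1 + Y**2)
1/(5453 - n((11*(-4) + 33)*(24 - 16))) = 1/(5453 - (((11*(-4) + 33)*(24 - 16))**2 + ((11*(-4) + 33)*(24 - 16))**4)) = 1/(5453 - (((-44 + 33)*8)**2 + ((-44 + 33)*8)**4)) = 1/(5453 - ((-11*8)**2 + (-11*8)**4)) = 1/(5453 - ((-88)**2 + (-88)**4)) = 1/(5453 - (7744 + 59969536)) = 1/(5453 - 1*59977280) = 1/(5453 - 59977280) = 1/(-59971827) = -1/59971827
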